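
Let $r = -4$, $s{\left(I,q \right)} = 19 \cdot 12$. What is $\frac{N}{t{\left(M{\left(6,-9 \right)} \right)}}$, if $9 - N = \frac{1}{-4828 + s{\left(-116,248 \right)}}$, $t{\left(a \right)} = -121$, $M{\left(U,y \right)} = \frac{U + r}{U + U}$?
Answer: $- \frac{41401}{556600} \approx -0.074382$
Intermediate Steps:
$s{\left(I,q \right)} = 228$
$M{\left(U,y \right)} = \frac{-4 + U}{2 U}$ ($M{\left(U,y \right)} = \frac{U - 4}{U + U} = \frac{-4 + U}{2 U}$)
$N = \frac{41401}{4600}$ ($N = 9 - \frac{1}{-4828 + 228} = 9 - \frac{1}{-4600} = 9 - - \frac{1}{4600} = 9 + \frac{1}{4600} = \frac{41401}{4600} \approx 9.0002$)
$\frac{N}{t{\left(M{\left(6,-9 \right)} \right)}} = \frac{41401}{4600 \left(-121\right)} = \frac{41401}{4600} \left(- \frac{1}{121}\right) = - \frac{41401}{556600}$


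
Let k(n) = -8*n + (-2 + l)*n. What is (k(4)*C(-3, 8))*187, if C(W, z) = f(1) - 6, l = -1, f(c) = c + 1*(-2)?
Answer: 57596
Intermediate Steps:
f(c) = -2 + c (f(c) = c - 2 = -2 + c)
C(W, z) = -7 (C(W, z) = (-2 + 1) - 6 = -1 - 6 = -7)
k(n) = -11*n (k(n) = -8*n + (-2 - 1)*n = -8*n - 3*n = -11*n)
(k(4)*C(-3, 8))*187 = (-11*4*(-7))*187 = -44*(-7)*187 = 308*187 = 57596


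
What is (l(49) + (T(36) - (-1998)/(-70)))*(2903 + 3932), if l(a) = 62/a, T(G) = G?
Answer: 2921279/49 ≈ 59618.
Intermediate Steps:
(l(49) + (T(36) - (-1998)/(-70)))*(2903 + 3932) = (62/49 + (36 - (-1998)/(-70)))*(2903 + 3932) = (62*(1/49) + (36 - (-1998)*(-1)/70))*6835 = (62/49 + (36 - 1*999/35))*6835 = (62/49 + (36 - 999/35))*6835 = (62/49 + 261/35)*6835 = (2137/245)*6835 = 2921279/49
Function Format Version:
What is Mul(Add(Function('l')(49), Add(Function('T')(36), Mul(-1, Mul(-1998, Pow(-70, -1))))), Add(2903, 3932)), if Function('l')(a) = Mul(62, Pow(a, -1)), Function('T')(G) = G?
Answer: Rational(2921279, 49) ≈ 59618.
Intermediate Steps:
Mul(Add(Function('l')(49), Add(Function('T')(36), Mul(-1, Mul(-1998, Pow(-70, -1))))), Add(2903, 3932)) = Mul(Add(Mul(62, Pow(49, -1)), Add(36, Mul(-1, Mul(-1998, Pow(-70, -1))))), Add(2903, 3932)) = Mul(Add(Mul(62, Rational(1, 49)), Add(36, Mul(-1, Mul(-1998, Rational(-1, 70))))), 6835) = Mul(Add(Rational(62, 49), Add(36, Mul(-1, Rational(999, 35)))), 6835) = Mul(Add(Rational(62, 49), Add(36, Rational(-999, 35))), 6835) = Mul(Add(Rational(62, 49), Rational(261, 35)), 6835) = Mul(Rational(2137, 245), 6835) = Rational(2921279, 49)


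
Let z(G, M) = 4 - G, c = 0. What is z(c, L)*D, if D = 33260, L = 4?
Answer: 133040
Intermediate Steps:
z(c, L)*D = (4 - 1*0)*33260 = (4 + 0)*33260 = 4*33260 = 133040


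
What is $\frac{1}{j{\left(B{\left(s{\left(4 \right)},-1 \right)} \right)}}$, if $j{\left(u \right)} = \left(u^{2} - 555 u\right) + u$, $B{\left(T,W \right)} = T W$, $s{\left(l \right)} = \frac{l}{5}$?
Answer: $\frac{25}{11096} \approx 0.0022531$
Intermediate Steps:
$s{\left(l \right)} = \frac{l}{5}$ ($s{\left(l \right)} = l \frac{1}{5} = \frac{l}{5}$)
$j{\left(u \right)} = u^{2} - 554 u$
$\frac{1}{j{\left(B{\left(s{\left(4 \right)},-1 \right)} \right)}} = \frac{1}{\frac{1}{5} \cdot 4 \left(-1\right) \left(-554 + \frac{1}{5} \cdot 4 \left(-1\right)\right)} = \frac{1}{\frac{4}{5} \left(-1\right) \left(-554 + \frac{4}{5} \left(-1\right)\right)} = \frac{1}{\left(- \frac{4}{5}\right) \left(-554 - \frac{4}{5}\right)} = \frac{1}{\left(- \frac{4}{5}\right) \left(- \frac{2774}{5}\right)} = \frac{1}{\frac{11096}{25}} = \frac{25}{11096}$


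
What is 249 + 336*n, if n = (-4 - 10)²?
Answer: 66105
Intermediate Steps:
n = 196 (n = (-14)² = 196)
249 + 336*n = 249 + 336*196 = 249 + 65856 = 66105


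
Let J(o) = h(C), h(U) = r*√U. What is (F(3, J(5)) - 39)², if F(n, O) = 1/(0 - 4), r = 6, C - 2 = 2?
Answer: 24649/16 ≈ 1540.6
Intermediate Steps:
C = 4 (C = 2 + 2 = 4)
h(U) = 6*√U
J(o) = 12 (J(o) = 6*√4 = 6*2 = 12)
F(n, O) = -¼ (F(n, O) = 1/(-4) = -¼)
(F(3, J(5)) - 39)² = (-¼ - 39)² = (-157/4)² = 24649/16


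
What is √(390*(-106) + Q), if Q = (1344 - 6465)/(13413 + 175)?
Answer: I*√1908207140277/6794 ≈ 203.32*I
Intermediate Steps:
Q = -5121/13588 ≈ -0.37688
√(390*(-106) + Q) = √(390*(-106) - 5121/13588) = √(-41340 - 5121/13588) = √(-561733041/13588) = I*√1908207140277/6794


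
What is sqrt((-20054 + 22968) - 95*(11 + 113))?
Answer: I*sqrt(8866) ≈ 94.159*I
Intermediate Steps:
sqrt((-20054 + 22968) - 95*(11 + 113)) = sqrt(2914 - 95*124) = sqrt(2914 - 11780) = sqrt(-8866) = I*sqrt(8866)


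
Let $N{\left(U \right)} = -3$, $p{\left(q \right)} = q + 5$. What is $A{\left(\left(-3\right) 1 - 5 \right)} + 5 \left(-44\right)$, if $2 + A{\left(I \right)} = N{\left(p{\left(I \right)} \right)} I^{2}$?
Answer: $-414$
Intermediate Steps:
$p{\left(q \right)} = 5 + q$
$A{\left(I \right)} = -2 - 3 I^{2}$
$A{\left(\left(-3\right) 1 - 5 \right)} + 5 \left(-44\right) = \left(-2 - 3 \left(\left(-3\right) 1 - 5\right)^{2}\right) + 5 \left(-44\right) = \left(-2 - 3 \left(-3 - 5\right)^{2}\right) - 220 = \left(-2 - 3 \left(-8\right)^{2}\right) - 220 = \left(-2 - 192\right) - 220 = -194 - 220 = -414$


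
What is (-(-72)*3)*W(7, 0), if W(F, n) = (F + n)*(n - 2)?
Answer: -3024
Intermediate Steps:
W(F, n) = (-2 + n)*(F + n) (W(F, n) = (F + n)*(-2 + n) = (-2 + n)*(F + n))
(-(-72)*3)*W(7, 0) = (-(-72)*3)*(0² - 2*7 - 2*0 + 7*0) = (-24*(-9))*(0 - 14 + 0 + 0) = 216*(-14) = -3024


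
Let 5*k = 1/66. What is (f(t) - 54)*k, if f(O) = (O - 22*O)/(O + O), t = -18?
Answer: -43/220 ≈ -0.19545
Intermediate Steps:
k = 1/330 (k = (1/5)/66 = (1/5)*(1/66) = 1/330 ≈ 0.0030303)
f(O) = -21/2 (f(O) = (-21*O)/((2*O)) = (-21*O)*(1/(2*O)) = -21/2)
(f(t) - 54)*k = (-21/2 - 54)*(1/330) = -129/2*1/330 = -43/220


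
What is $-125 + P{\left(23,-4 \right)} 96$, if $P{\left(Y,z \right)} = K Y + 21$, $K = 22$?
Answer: $50467$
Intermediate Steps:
$P{\left(Y,z \right)} = 21 + 22 Y$ ($P{\left(Y,z \right)} = 22 Y + 21 = 21 + 22 Y$)
$-125 + P{\left(23,-4 \right)} 96 = -125 + \left(21 + 22 \cdot 23\right) 96 = -125 + \left(21 + 506\right) 96 = -125 + 527 \cdot 96 = -125 + 50592 = 50467$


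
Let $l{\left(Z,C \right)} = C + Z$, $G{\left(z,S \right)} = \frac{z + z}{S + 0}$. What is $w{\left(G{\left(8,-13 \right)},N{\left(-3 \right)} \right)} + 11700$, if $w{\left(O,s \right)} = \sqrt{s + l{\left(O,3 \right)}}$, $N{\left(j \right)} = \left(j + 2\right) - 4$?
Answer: $11700 + \frac{i \sqrt{546}}{13} \approx 11700.0 + 1.7974 i$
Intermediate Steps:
$G{\left(z,S \right)} = \frac{2 z}{S}$
$N{\left(j \right)} = -2 + j$ ($N{\left(j \right)} = \left(2 + j\right) - 4 = -2 + j$)
$w{\left(O,s \right)} = \sqrt{3 + O + s}$ ($w{\left(O,s \right)} = \sqrt{s + \left(3 + O\right)} = \sqrt{3 + O + s}$)
$w{\left(G{\left(8,-13 \right)},N{\left(-3 \right)} \right)} + 11700 = \sqrt{3 + 2 \cdot 8 \frac{1}{-13} - 5} + 11700 = \sqrt{3 + 2 \cdot 8 \left(- \frac{1}{13}\right) - 5} + 11700 = \sqrt{3 - \frac{16}{13} - 5} + 11700 = \sqrt{- \frac{42}{13}} + 11700 = \frac{i \sqrt{546}}{13} + 11700 = 11700 + \frac{i \sqrt{546}}{13}$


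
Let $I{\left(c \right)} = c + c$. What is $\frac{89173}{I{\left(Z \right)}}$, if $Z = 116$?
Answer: $\frac{89173}{232} \approx 384.37$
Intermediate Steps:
$I{\left(c \right)} = 2 c$
$\frac{89173}{I{\left(Z \right)}} = \frac{89173}{2 \cdot 116} = \frac{89173}{232}$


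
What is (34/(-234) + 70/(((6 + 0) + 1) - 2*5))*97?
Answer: -266459/117 ≈ -2277.4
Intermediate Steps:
(34/(-234) + 70/(((6 + 0) + 1) - 2*5))*97 = (34*(-1/234) + 70/((6 + 1) - 10))*97 = (-17/117 + 70/(7 - 10))*97 = (-17/117 + 70/(-3))*97 = (-17/117 + 70*(-1/3))*97 = (-17/117 - 70/3)*97 = -2747/117*97 = -266459/117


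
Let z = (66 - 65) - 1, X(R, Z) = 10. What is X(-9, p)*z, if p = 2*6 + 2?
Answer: 0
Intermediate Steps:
p = 14 (p = 12 + 2 = 14)
z = 0 (z = 1 - 1 = 0)
X(-9, p)*z = 10*0 = 0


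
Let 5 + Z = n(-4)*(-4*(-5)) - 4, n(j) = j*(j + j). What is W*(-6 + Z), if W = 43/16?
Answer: 26875/16 ≈ 1679.7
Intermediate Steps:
n(j) = 2*j² (n(j) = j*(2*j) = 2*j²)
Z = 631 (Z = -5 + ((2*(-4)²)*(-4*(-5)) - 4) = -5 + ((2*16)*20 - 4) = -5 + (32*20 - 4) = -5 + (640 - 4) = -5 + 636 = 631)
W = 43/16 (W = 43*(1/16) = 43/16 ≈ 2.6875)
W*(-6 + Z) = 43*(-6 + 631)/16 = (43/16)*625 = 26875/16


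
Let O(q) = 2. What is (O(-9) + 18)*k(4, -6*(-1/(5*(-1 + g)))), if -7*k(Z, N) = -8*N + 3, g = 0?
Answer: -36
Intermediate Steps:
k(Z, N) = -3/7 + 8*N/7 (k(Z, N) = -(-8*N + 3)/7 = -(3 - 8*N)/7 = -3/7 + 8*N/7)
(O(-9) + 18)*k(4, -6*(-1/(5*(-1 + g)))) = (2 + 18)*(-3/7 + 8*(-6*(-1/(5*(-1 + 0))))/7) = 20*(-3/7 + 8*(-6/((-5*(-1))))/7) = 20*(-3/7 + 8*(-6/5)/7) = 20*(-3/7 + 8*(-6*1/5)/7) = 20*(-3/7 + (8/7)*(-6/5)) = 20*(-3/7 - 48/35) = 20*(-9/5) = -36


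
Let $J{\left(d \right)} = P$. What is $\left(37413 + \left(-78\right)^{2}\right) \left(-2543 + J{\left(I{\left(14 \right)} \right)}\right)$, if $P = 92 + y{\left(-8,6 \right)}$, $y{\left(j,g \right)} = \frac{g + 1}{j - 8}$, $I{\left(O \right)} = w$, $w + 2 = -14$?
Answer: $- \frac{1706082831}{16} \approx -1.0663 \cdot 10^{8}$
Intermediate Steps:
$w = -16$ ($w = -2 - 14 = -16$)
$I{\left(O \right)} = -16$
$y{\left(j,g \right)} = \frac{1 + g}{-8 + j}$
$P = \frac{1465}{16}$ ($P = 92 + \frac{1 + 6}{-8 - 8} = 92 + \frac{1}{-16} \cdot 7 = 92 - \frac{7}{16} = \frac{1465}{16} \approx 91.563$)
$J{\left(d \right)} = \frac{1465}{16}$
$\left(37413 + \left(-78\right)^{2}\right) \left(-2543 + J{\left(I{\left(14 \right)} \right)}\right) = \left(37413 + \left(-78\right)^{2}\right) \left(-2543 + \frac{1465}{16}\right) = \left(37413 + 6084\right) \left(- \frac{39223}{16}\right) = 43497 \left(- \frac{39223}{16}\right) = - \frac{1706082831}{16}$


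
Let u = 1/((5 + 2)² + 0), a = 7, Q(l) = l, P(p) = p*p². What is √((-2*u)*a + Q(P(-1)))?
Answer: 3*I*√7/7 ≈ 1.1339*I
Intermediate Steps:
P(p) = p³
u = 1/49 (u = 1/(7² + 0) = 1/(49 + 0) = 1/49 ≈ 0.020408)
√((-2*u)*a + Q(P(-1))) = √(-2*1/49*7 + (-1)³) = √(-2/49*7 - 1) = √(-2/7 - 1) = √(-9/7) = 3*I*√7/7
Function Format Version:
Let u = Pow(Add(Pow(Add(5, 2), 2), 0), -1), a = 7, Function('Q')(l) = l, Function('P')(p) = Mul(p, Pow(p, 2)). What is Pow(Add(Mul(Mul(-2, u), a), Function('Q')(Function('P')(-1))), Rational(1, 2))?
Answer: Mul(Rational(3, 7), I, Pow(7, Rational(1, 2))) ≈ Mul(1.1339, I)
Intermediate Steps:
Function('P')(p) = Pow(p, 3)
u = Rational(1, 49) (u = Pow(Add(Pow(7, 2), 0), -1) = Pow(Add(49, 0), -1) = Pow(49, -1) = Rational(1, 49) ≈ 0.020408)
Pow(Add(Mul(Mul(-2, u), a), Function('Q')(Function('P')(-1))), Rational(1, 2)) = Pow(Add(Mul(Mul(-2, Rational(1, 49)), 7), Pow(-1, 3)), Rational(1, 2)) = Pow(Add(Mul(Rational(-2, 49), 7), -1), Rational(1, 2)) = Pow(Add(Rational(-2, 7), -1), Rational(1, 2)) = Pow(Rational(-9, 7), Rational(1, 2)) = Mul(Rational(3, 7), I, Pow(7, Rational(1, 2)))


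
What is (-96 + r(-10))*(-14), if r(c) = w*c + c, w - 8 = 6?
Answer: 3444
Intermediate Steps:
w = 14 (w = 8 + 6 = 14)
r(c) = 15*c (r(c) = 14*c + c = 15*c)
(-96 + r(-10))*(-14) = (-96 + 15*(-10))*(-14) = (-96 - 150)*(-14) = -246*(-14) = 3444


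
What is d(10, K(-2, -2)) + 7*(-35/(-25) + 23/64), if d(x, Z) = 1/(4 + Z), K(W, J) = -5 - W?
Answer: 4261/320 ≈ 13.316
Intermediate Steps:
d(10, K(-2, -2)) + 7*(-35/(-25) + 23/64) = 1/(4 + (-5 - 1*(-2))) + 7*(-35/(-25) + 23/64) = 1/(4 + (-5 + 2)) + 7*(-35*(-1/25) + 23*(1/64)) = 1/(4 - 3) + 7*(7/5 + 23/64) = 1/1 + 7*(563/320) = 1 + 3941/320 = 4261/320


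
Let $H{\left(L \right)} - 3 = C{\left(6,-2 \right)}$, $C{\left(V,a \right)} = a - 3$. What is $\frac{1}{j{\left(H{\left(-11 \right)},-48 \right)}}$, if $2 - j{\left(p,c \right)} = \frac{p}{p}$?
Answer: $1$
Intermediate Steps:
$C{\left(V,a \right)} = -3 + a$ ($C{\left(V,a \right)} = a - 3 = -3 + a$)
$H{\left(L \right)} = -2$ ($H{\left(L \right)} = 3 - 5 = -2$)
$j{\left(p,c \right)} = 1$ ($j{\left(p,c \right)} = 2 - \frac{p}{p} = 2 - 1 = 1$)
$\frac{1}{j{\left(H{\left(-11 \right)},-48 \right)}} = 1^{-1} = 1$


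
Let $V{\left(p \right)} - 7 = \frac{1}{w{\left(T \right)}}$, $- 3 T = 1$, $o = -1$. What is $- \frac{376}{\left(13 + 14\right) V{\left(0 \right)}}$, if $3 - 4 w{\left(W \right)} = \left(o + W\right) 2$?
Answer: $- \frac{6392}{3537} \approx -1.8072$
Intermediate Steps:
$T = - \frac{1}{3}$ ($T = \left(- \frac{1}{3}\right) 1 = - \frac{1}{3} \approx -0.33333$)
$w{\left(W \right)} = \frac{5}{4} - \frac{W}{2}$ ($w{\left(W \right)} = \frac{3}{4} - \frac{\left(-1 + W\right) 2}{4} = \frac{3}{4} - \frac{-2 + 2 W}{4} = \frac{3}{4} - \left(- \frac{1}{2} + \frac{W}{2}\right) = \frac{5}{4} - \frac{W}{2}$)
$V{\left(p \right)} = \frac{131}{17}$ ($V{\left(p \right)} = 7 + \frac{1}{\frac{5}{4} - - \frac{1}{6}} = 7 + \frac{1}{\frac{5}{4} + \frac{1}{6}} = 7 + \frac{1}{\frac{17}{12}} = 7 + \frac{12}{17} = \frac{131}{17}$)
$- \frac{376}{\left(13 + 14\right) V{\left(0 \right)}} = - \frac{376}{\left(13 + 14\right) \frac{131}{17}} = - \frac{376}{27 \cdot \frac{131}{17}} = - \frac{376}{\frac{3537}{17}} = \left(-376\right) \frac{17}{3537} = - \frac{6392}{3537}$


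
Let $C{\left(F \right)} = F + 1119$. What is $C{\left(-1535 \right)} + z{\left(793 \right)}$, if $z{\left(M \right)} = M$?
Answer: $377$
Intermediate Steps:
$C{\left(F \right)} = 1119 + F$
$C{\left(-1535 \right)} + z{\left(793 \right)} = \left(1119 - 1535\right) + 793 = -416 + 793 = 377$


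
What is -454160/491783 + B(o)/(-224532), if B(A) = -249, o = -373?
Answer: -33950333051/36807006852 ≈ -0.92239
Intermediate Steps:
-454160/491783 + B(o)/(-224532) = -454160/491783 - 249/(-224532) = -454160*1/491783 - 249*(-1/224532) = -454160/491783 + 83/74844 = -33950333051/36807006852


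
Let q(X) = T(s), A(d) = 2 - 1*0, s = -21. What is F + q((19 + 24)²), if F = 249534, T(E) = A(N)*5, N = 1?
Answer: 249544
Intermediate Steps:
A(d) = 2 (A(d) = 2 + 0 = 2)
T(E) = 10 (T(E) = 2*5 = 10)
q(X) = 10
F + q((19 + 24)²) = 249534 + 10 = 249544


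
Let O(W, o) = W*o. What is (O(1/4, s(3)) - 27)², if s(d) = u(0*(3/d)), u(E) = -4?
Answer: 784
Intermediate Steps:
s(d) = -4
(O(1/4, s(3)) - 27)² = (-4/4 - 27)² = ((¼)*(-4) - 27)² = (-1 - 27)² = (-28)² = 784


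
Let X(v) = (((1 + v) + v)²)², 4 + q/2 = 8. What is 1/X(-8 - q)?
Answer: 1/923521 ≈ 1.0828e-6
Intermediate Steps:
q = 8 (q = -8 + 2*8 = -8 + 16 = 8)
X(v) = (1 + 2*v)⁴ (X(v) = ((1 + 2*v)²)² = (1 + 2*v)⁴)
1/X(-8 - q) = 1/((1 + 2*(-8 - 1*8))⁴) = 1/((1 + 2*(-8 - 8))⁴) = 1/((1 + 2*(-16))⁴) = 1/((1 - 32)⁴) = 1/((-31)⁴) = 1/923521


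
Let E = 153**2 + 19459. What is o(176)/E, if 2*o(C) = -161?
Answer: -23/12248 ≈ -0.0018779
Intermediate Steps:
o(C) = -161/2 (o(C) = (1/2)*(-161) = -161/2)
E = 42868 (E = 23409 + 19459 = 42868)
o(176)/E = -161/2/42868 = -161/2*1/42868 = -23/12248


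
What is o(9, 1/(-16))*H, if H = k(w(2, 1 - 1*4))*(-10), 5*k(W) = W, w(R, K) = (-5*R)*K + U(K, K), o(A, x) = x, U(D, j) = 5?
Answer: 35/8 ≈ 4.3750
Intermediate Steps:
w(R, K) = 5 - 5*K*R (w(R, K) = (-5*R)*K + 5 = -5*K*R + 5 = 5 - 5*K*R)
k(W) = W/5
H = -70 (H = ((5 - 5*(1 - 1*4)*2)/5)*(-10) = ((5 - 5*(1 - 4)*2)/5)*(-10) = ((5 - 5*(-3)*2)/5)*(-10) = ((5 + 30)/5)*(-10) = ((⅕)*35)*(-10) = 7*(-10) = -70)
o(9, 1/(-16))*H = -70/(-16) = -1/16*(-70) = 35/8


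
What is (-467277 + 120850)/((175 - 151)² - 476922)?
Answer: 346427/476346 ≈ 0.72726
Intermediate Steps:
(-467277 + 120850)/((175 - 151)² - 476922) = -346427/(24² - 476922) = -346427/(576 - 476922) = -346427/(-476346) = -346427*(-1/476346) = 346427/476346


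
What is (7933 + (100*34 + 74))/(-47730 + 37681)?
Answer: -11407/10049 ≈ -1.1351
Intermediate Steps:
(7933 + (100*34 + 74))/(-47730 + 37681) = (7933 + (3400 + 74))/(-10049) = (7933 + 3474)*(-1/10049) = 11407*(-1/10049) = -11407/10049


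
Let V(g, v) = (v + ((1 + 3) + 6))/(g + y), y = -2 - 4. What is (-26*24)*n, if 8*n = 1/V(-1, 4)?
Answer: 39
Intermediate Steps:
y = -6
V(g, v) = (10 + v)/(-6 + g) (V(g, v) = (v + ((1 + 3) + 6))/(g - 6) = (v + (4 + 6))/(-6 + g) = (v + 10)/(-6 + g) = (10 + v)/(-6 + g))
n = -1/16 (n = 1/(8*(((10 + 4)/(-6 - 1)))) = 1/(8*((14/(-7)))) = 1/(8*((-⅐*14))) = (⅛)/(-2) = (⅛)*(-½) = -1/16 ≈ -0.062500)
(-26*24)*n = -26*24*(-1/16) = -624*(-1/16) = 39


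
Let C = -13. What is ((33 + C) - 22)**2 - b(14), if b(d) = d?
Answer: -10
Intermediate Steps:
((33 + C) - 22)**2 - b(14) = ((33 - 13) - 22)**2 - 1*14 = (20 - 22)**2 - 14 = (-2)**2 - 14 = 4 - 14 = -10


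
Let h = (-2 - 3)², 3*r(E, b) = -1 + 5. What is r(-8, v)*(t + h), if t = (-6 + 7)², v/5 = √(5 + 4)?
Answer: 104/3 ≈ 34.667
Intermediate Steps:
v = 15 (v = 5*√(5 + 4) = 5*√9 = 5*3 = 15)
r(E, b) = 4/3 (r(E, b) = (-1 + 5)/3 = (⅓)*4 = 4/3)
t = 1 (t = 1² = 1)
h = 25 (h = (-5)² = 25)
r(-8, v)*(t + h) = 4*(1 + 25)/3 = (4/3)*26 = 104/3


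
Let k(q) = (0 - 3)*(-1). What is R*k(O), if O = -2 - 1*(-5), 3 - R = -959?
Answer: 2886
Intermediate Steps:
R = 962 (R = 3 - 1*(-959) = 3 + 959 = 962)
O = 3 (O = -2 + 5 = 3)
k(q) = 3 (k(q) = -3*(-1) = 3)
R*k(O) = 962*3 = 2886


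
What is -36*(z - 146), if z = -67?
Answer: 7668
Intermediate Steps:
-36*(z - 146) = -36*(-67 - 146) = -36*(-213) = 7668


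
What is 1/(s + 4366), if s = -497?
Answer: 1/3869 ≈ 0.00025846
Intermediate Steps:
1/(s + 4366) = 1/(-497 + 4366) = 1/3869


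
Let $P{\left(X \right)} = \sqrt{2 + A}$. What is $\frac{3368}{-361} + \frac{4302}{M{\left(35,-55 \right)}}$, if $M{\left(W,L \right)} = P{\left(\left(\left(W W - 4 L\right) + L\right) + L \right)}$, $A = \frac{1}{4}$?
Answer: $\frac{1031980}{361} \approx 2858.7$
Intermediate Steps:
$A = \frac{1}{4} \approx 0.25$
$P{\left(X \right)} = \frac{3}{2}$ ($P{\left(X \right)} = \sqrt{2 + \frac{1}{4}} = \sqrt{\frac{9}{4}} = \frac{3}{2}$)
$M{\left(W,L \right)} = \frac{3}{2}$
$\frac{3368}{-361} + \frac{4302}{M{\left(35,-55 \right)}} = \frac{3368}{-361} + \frac{4302}{\frac{3}{2}} = 3368 \left(- \frac{1}{361}\right) + 4302 \cdot \frac{2}{3} = - \frac{3368}{361} + 2868 = \frac{1031980}{361}$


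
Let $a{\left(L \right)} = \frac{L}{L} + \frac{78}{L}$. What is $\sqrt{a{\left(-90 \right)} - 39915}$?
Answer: $\frac{i \sqrt{8980845}}{15} \approx 199.79 i$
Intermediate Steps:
$a{\left(L \right)} = 1 + \frac{78}{L}$
$\sqrt{a{\left(-90 \right)} - 39915} = \sqrt{\frac{78 - 90}{-90} - 39915} = \sqrt{\left(- \frac{1}{90}\right) \left(-12\right) - 39915} = \sqrt{\frac{2}{15} - 39915} = \sqrt{- \frac{598723}{15}} = \frac{i \sqrt{8980845}}{15}$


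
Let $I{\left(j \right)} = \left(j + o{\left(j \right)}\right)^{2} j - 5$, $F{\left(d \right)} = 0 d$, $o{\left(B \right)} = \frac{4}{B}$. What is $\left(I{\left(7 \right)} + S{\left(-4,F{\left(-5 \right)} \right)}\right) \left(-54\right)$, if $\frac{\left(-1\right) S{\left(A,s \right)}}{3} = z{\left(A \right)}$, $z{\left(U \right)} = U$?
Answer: $- \frac{154332}{7} \approx -22047.0$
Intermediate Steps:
$F{\left(d \right)} = 0$
$S{\left(A,s \right)} = - 3 A$
$I{\left(j \right)} = -5 + j \left(j + \frac{4}{j}\right)^{2}$ ($I{\left(j \right)} = \left(j + \frac{4}{j}\right)^{2} j - 5 = j \left(j + \frac{4}{j}\right)^{2} - 5 = -5 + j \left(j + \frac{4}{j}\right)^{2}$)
$\left(I{\left(7 \right)} + S{\left(-4,F{\left(-5 \right)} \right)}\right) \left(-54\right) = \left(\left(-5 + \frac{\left(4 + 7^{2}\right)^{2}}{7}\right) - -12\right) \left(-54\right) = \left(\left(-5 + \frac{\left(4 + 49\right)^{2}}{7}\right) + 12\right) \left(-54\right) = \left(\left(-5 + \frac{53^{2}}{7}\right) + 12\right) \left(-54\right) = \left(\left(-5 + \frac{1}{7} \cdot 2809\right) + 12\right) \left(-54\right) = \left(\left(-5 + \frac{2809}{7}\right) + 12\right) \left(-54\right) = \left(\frac{2774}{7} + 12\right) \left(-54\right) = \frac{2858}{7} \left(-54\right) = - \frac{154332}{7}$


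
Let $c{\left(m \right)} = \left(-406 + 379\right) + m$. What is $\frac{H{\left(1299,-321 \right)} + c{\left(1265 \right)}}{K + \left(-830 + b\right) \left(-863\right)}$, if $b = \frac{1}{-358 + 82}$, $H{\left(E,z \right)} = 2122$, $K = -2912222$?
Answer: $- \frac{927360}{606076369} \approx -0.0015301$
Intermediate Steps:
$c{\left(m \right)} = -27 + m$
$b = - \frac{1}{276}$ ($b = \frac{1}{-276} = - \frac{1}{276} \approx -0.0036232$)
$\frac{H{\left(1299,-321 \right)} + c{\left(1265 \right)}}{K + \left(-830 + b\right) \left(-863\right)} = \frac{2122 + \left(-27 + 1265\right)}{-2912222 + \left(-830 - \frac{1}{276}\right) \left(-863\right)} = \frac{2122 + 1238}{-2912222 - - \frac{197696903}{276}} = \frac{3360}{-2912222 + \frac{197696903}{276}} = \frac{3360}{- \frac{606076369}{276}} = 3360 \left(- \frac{276}{606076369}\right) = - \frac{927360}{606076369}$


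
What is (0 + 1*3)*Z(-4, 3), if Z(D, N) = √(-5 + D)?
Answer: 9*I ≈ 9.0*I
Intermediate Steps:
(0 + 1*3)*Z(-4, 3) = (0 + 1*3)*√(-5 - 4) = (0 + 3)*√(-9) = 3*(3*I) = 9*I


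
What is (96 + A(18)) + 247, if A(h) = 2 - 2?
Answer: 343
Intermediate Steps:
A(h) = 0
(96 + A(18)) + 247 = (96 + 0) + 247 = 96 + 247 = 343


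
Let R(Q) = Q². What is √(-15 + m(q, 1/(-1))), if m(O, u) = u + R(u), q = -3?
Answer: I*√15 ≈ 3.873*I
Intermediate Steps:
m(O, u) = u + u²
√(-15 + m(q, 1/(-1))) = √(-15 + (1 + 1/(-1))/(-1)) = √(-15 - (1 - 1)) = √(-15 - 1*0) = √(-15 + 0) = √(-15) = I*√15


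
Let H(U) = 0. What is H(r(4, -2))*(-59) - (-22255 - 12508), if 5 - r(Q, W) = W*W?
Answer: 34763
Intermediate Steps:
r(Q, W) = 5 - W² (r(Q, W) = 5 - W*W = 5 - W²)
H(r(4, -2))*(-59) - (-22255 - 12508) = 0*(-59) - (-22255 - 12508) = 0 - 1*(-34763) = 0 + 34763 = 34763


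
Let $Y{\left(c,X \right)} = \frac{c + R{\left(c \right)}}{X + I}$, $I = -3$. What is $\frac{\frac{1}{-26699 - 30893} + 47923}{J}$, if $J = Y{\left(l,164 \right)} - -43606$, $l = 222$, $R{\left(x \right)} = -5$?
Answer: $\frac{919993805}{837144792} \approx 1.099$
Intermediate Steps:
$Y{\left(c,X \right)} = \frac{-5 + c}{-3 + X}$ ($Y{\left(c,X \right)} = \frac{c - 5}{X - 3} = \frac{-5 + c}{-3 + X}$)
$J = \frac{1002969}{23}$ ($J = \frac{-5 + 222}{-3 + 164} - -43606 = \frac{1}{161} \cdot 217 + 43606 = \frac{31}{23} + 43606 = \frac{1002969}{23} \approx 43607.0$)
$\frac{\frac{1}{-26699 - 30893} + 47923}{J} = \frac{\frac{1}{-26699 - 30893} + 47923}{\frac{1002969}{23}} = \left(\frac{1}{-57592} + 47923\right) \frac{23}{1002969} = \left(- \frac{1}{57592} + 47923\right) \frac{23}{1002969} = \frac{2759981415}{57592} \cdot \frac{23}{1002969} = \frac{919993805}{837144792}$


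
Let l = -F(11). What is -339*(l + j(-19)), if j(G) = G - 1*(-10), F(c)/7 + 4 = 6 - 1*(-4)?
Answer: 17289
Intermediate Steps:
F(c) = 42 (F(c) = -28 + 7*(6 - 1*(-4)) = -28 + 7*(6 + 4) = -28 + 7*10 = -28 + 70 = 42)
j(G) = 10 + G (j(G) = G + 10 = 10 + G)
l = -42 (l = -1*42 = -42)
-339*(l + j(-19)) = -339*(-42 + (10 - 19)) = -339*(-42 - 9) = -339*(-51) = 17289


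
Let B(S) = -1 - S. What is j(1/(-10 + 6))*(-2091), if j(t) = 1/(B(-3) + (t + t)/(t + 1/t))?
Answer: -11849/12 ≈ -987.42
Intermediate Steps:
j(t) = 1/(2 + 2*t/(t + 1/t)) (j(t) = 1/((-1 - 1*(-3)) + (t + t)/(t + 1/t)) = 1/((-1 + 3) + (2*t)/(t + 1/t)) = 1/(2 + 2*t/(t + 1/t)))
j(1/(-10 + 6))*(-2091) = ((1 + (1/(-10 + 6))²)/(2*(1 + 2*(1/(-10 + 6))²)))*(-2091) = ((1 + (1/(-4))²)/(2*(1 + 2*(1/(-4))²)))*(-2091) = ((1 + (-¼)²)/(2*(1 + 2*(-¼)²)))*(-2091) = ((1 + 1/16)/(2*(1 + 2*(1/16))))*(-2091) = ((½)*(17/16)/(1 + ⅛))*(-2091) = ((½)*(17/16)/(9/8))*(-2091) = ((½)*(8/9)*(17/16))*(-2091) = (17/36)*(-2091) = -11849/12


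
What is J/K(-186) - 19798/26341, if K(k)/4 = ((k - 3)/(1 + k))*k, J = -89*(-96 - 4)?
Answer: -1648370431/132284502 ≈ -12.461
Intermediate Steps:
J = 8900 (J = -89*(-100) = 8900)
K(k) = 4*k*(-3 + k)/(1 + k) (K(k) = 4*(((k - 3)/(1 + k))*k) = 4*(((-3 + k)/(1 + k))*k) = 4*(k*(-3 + k)/(1 + k)) = 4*k*(-3 + k)/(1 + k))
J/K(-186) - 19798/26341 = 8900/((4*(-186)*(-3 - 186)/(1 - 186))) - 19798/26341 = 8900/((4*(-186)*(-189)/(-185))) - 19798*1/26341 = 8900/((4*(-186)*(-1/185)*(-189))) - 19798/26341 = 8900/(-140616/185) - 19798/26341 = 8900*(-185/140616) - 19798/26341 = -411625/35154 - 19798/26341 = -1648370431/132284502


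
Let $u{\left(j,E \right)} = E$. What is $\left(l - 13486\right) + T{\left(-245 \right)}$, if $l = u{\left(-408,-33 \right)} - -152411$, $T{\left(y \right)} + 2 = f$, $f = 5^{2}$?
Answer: $138915$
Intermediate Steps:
$f = 25$
$T{\left(y \right)} = 23$ ($T{\left(y \right)} = -2 + 25 = 23$)
$l = 152378$ ($l = -33 - -152411 = -33 + 152411 = 152378$)
$\left(l - 13486\right) + T{\left(-245 \right)} = \left(152378 - 13486\right) + 23 = 138892 + 23 = 138915$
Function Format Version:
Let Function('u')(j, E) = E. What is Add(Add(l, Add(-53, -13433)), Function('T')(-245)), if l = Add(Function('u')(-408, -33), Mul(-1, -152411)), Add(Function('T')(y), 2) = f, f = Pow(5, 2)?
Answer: 138915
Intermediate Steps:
f = 25
Function('T')(y) = 23 (Function('T')(y) = Add(-2, 25) = 23)
l = 152378 (l = Add(-33, Mul(-1, -152411)) = Add(-33, 152411) = 152378)
Add(Add(l, Add(-53, -13433)), Function('T')(-245)) = Add(Add(152378, Add(-53, -13433)), 23) = Add(Add(152378, -13486), 23) = Add(138892, 23) = 138915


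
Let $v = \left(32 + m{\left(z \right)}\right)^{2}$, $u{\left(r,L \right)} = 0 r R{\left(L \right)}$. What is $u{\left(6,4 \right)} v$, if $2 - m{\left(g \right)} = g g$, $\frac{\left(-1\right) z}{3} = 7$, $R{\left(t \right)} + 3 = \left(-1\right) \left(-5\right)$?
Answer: $0$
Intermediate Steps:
$R{\left(t \right)} = 2$ ($R{\left(t \right)} = -3 - -5 = -3 + 5 = 2$)
$u{\left(r,L \right)} = 0$ ($u{\left(r,L \right)} = 0 r 2 = 0 \cdot 2 = 0$)
$z = -21$ ($z = \left(-3\right) 7 = -21$)
$m{\left(g \right)} = 2 - g^{2}$ ($m{\left(g \right)} = 2 - g g = 2 - g^{2}$)
$v = 165649$ ($v = \left(32 + \left(2 - \left(-21\right)^{2}\right)\right)^{2} = \left(32 + \left(2 - 441\right)\right)^{2} = \left(32 - 439\right)^{2} = \left(-407\right)^{2} = 165649$)
$u{\left(6,4 \right)} v = 0 \cdot 165649 = 0$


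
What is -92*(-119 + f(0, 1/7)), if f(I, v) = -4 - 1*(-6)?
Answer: 10764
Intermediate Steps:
f(I, v) = 2 (f(I, v) = -4 + 6 = 2)
-92*(-119 + f(0, 1/7)) = -92*(-119 + 2) = -92*(-117) = 10764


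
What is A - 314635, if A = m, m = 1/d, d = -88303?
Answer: -27783214406/88303 ≈ -3.1464e+5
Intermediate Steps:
m = -1/88303 (m = 1/(-88303) = -1/88303 ≈ -1.1325e-5)
A = -1/88303 ≈ -1.1325e-5
A - 314635 = -1/88303 - 314635 = -27783214406/88303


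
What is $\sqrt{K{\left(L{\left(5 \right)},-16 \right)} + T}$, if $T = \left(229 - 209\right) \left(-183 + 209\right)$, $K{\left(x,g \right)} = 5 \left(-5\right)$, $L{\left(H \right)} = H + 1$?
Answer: $3 \sqrt{55} \approx 22.249$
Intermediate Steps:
$L{\left(H \right)} = 1 + H$
$K{\left(x,g \right)} = -25$
$T = 520$ ($T = 20 \cdot 26 = 520$)
$\sqrt{K{\left(L{\left(5 \right)},-16 \right)} + T} = \sqrt{-25 + 520} = \sqrt{495} = 3 \sqrt{55}$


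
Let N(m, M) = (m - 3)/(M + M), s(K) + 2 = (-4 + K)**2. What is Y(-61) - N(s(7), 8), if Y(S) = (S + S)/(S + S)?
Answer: 3/4 ≈ 0.75000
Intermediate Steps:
s(K) = -2 + (-4 + K)**2
N(m, M) = (-3 + m)/(2*M) (N(m, M) = (-3 + m)/((2*M)) = (-3 + m)*(1/(2*M)) = (-3 + m)/(2*M))
Y(S) = 1 (Y(S) = (2*S)/((2*S)) = (2*S)*(1/(2*S)) = 1)
Y(-61) - N(s(7), 8) = 1 - (-3 + (-2 + (-4 + 7)**2))/(2*8) = 1 - (-3 + (-2 + 3**2))/(2*8) = 1 - (-3 + (-2 + 9))/(2*8) = 1 - (-3 + 7)/(2*8) = 1 - 4/(2*8) = 1 - 1*1/4 = 1 - 1/4 = 3/4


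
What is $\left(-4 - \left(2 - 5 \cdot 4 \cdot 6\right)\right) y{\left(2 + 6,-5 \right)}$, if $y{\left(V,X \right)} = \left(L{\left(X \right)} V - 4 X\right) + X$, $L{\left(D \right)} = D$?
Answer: $-2850$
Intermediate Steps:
$y{\left(V,X \right)} = - 3 X + V X$ ($y{\left(V,X \right)} = \left(X V - 4 X\right) + X = \left(V X - 4 X\right) + X = \left(- 4 X + V X\right) + X = - 3 X + V X$)
$\left(-4 - \left(2 - 5 \cdot 4 \cdot 6\right)\right) y{\left(2 + 6,-5 \right)} = \left(-4 - \left(2 - 5 \cdot 4 \cdot 6\right)\right) \left(- 5 \left(-3 + \left(2 + 6\right)\right)\right) = \left(-4 + \left(20 \cdot 6 - 2\right)\right) \left(- 5 \left(-3 + 8\right)\right) = \left(-4 + \left(120 - 2\right)\right) \left(\left(-5\right) 5\right) = \left(-4 + 118\right) \left(-25\right) = 114 \left(-25\right) = -2850$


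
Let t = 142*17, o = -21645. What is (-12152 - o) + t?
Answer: 11907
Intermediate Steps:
t = 2414
(-12152 - o) + t = (-12152 - 1*(-21645)) + 2414 = (-12152 + 21645) + 2414 = 9493 + 2414 = 11907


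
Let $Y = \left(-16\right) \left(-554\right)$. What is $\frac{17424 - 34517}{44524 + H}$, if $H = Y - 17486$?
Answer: $- \frac{17093}{35902} \approx -0.4761$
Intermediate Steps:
$Y = 8864$
$H = -8622$ ($H = 8864 - 17486 = -8622$)
$\frac{17424 - 34517}{44524 + H} = \frac{17424 - 34517}{44524 - 8622} = - \frac{17093}{35902}$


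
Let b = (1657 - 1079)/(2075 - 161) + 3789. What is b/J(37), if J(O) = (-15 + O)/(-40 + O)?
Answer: -1813181/3509 ≈ -516.72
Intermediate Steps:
J(O) = (-15 + O)/(-40 + O)
b = 3626362/957 (b = 578/1914 + 3789 = 578*(1/1914) + 3789 = 289/957 + 3789 = 3626362/957 ≈ 3789.3)
b/J(37) = 3626362/(957*(((-15 + 37)/(-40 + 37)))) = 3626362/(957*((22/(-3)))) = 3626362/(957*((-1/3*22))) = 3626362/(957*(-22/3)) = (3626362/957)*(-3/22) = -1813181/3509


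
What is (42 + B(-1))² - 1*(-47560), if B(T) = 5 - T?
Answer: 49864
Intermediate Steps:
(42 + B(-1))² - 1*(-47560) = (42 + (5 - 1*(-1)))² - 1*(-47560) = (42 + (5 + 1))² + 47560 = (42 + 6)² + 47560 = 48² + 47560 = 2304 + 47560 = 49864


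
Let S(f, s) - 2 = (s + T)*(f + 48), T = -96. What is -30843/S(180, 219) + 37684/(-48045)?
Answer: -2538737399/1347470070 ≈ -1.8841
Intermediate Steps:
S(f, s) = 2 + (-96 + s)*(48 + f) (S(f, s) = 2 + (s - 96)*(f + 48) = 2 + (-96 + s)*(48 + f))
-30843/S(180, 219) + 37684/(-48045) = -30843/(-4606 - 96*180 + 48*219 + 180*219) + 37684/(-48045) = -30843/(-4606 - 17280 + 10512 + 39420) + 37684*(-1/48045) = -30843/28046 - 37684/48045 = -2538737399/1347470070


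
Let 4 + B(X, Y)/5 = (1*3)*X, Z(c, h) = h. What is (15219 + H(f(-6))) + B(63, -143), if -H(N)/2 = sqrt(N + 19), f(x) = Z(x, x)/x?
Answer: 16144 - 4*sqrt(5) ≈ 16135.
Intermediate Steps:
B(X, Y) = -20 + 15*X (B(X, Y) = -20 + 5*((1*3)*X) = -20 + 5*(3*X) = -20 + 15*X)
f(x) = 1 (f(x) = x/x = 1)
H(N) = -2*sqrt(19 + N) (H(N) = -2*sqrt(N + 19) = -2*sqrt(19 + N))
(15219 + H(f(-6))) + B(63, -143) = (15219 - 2*sqrt(19 + 1)) + (-20 + 15*63) = (15219 - 4*sqrt(5)) + (-20 + 945) = (15219 - 4*sqrt(5)) + 925 = 16144 - 4*sqrt(5)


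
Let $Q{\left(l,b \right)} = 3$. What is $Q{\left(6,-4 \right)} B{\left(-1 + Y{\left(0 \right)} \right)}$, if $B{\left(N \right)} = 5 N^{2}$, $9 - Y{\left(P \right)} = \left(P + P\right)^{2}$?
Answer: $960$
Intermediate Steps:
$Y{\left(P \right)} = 9 - 4 P^{2}$ ($Y{\left(P \right)} = 9 - \left(P + P\right)^{2} = 9 - \left(2 P\right)^{2} = 9 - 4 P^{2}$)
$Q{\left(6,-4 \right)} B{\left(-1 + Y{\left(0 \right)} \right)} = 3 \cdot 5 \left(-1 + \left(9 - 4 \cdot 0^{2}\right)\right)^{2} = 3 \cdot 5 \left(-1 + \left(9 - 0\right)\right)^{2} = 3 \cdot 5 \left(-1 + \left(9 + 0\right)\right)^{2} = 3 \cdot 5 \left(-1 + 9\right)^{2} = 3 \cdot 5 \cdot 8^{2} = 3 \cdot 5 \cdot 64 = 3 \cdot 320 = 960$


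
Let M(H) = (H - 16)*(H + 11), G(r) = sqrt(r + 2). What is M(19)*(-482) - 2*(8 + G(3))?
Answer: -43396 - 2*sqrt(5) ≈ -43401.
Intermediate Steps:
G(r) = sqrt(2 + r)
M(H) = (-16 + H)*(11 + H)
M(19)*(-482) - 2*(8 + G(3)) = (-176 + 19**2 - 5*19)*(-482) - 2*(8 + sqrt(2 + 3)) = (-176 + 361 - 95)*(-482) - 2*(8 + sqrt(5)) = 90*(-482) + (-16 - 2*sqrt(5)) = -43380 + (-16 - 2*sqrt(5)) = -43396 - 2*sqrt(5)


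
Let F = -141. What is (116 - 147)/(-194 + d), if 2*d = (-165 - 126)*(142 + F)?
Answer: 62/679 ≈ 0.091311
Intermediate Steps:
d = -291/2 (d = ((-165 - 126)*(142 - 141))/2 = (-291*1)/2 = (½)*(-291) = -291/2 ≈ -145.50)
(116 - 147)/(-194 + d) = (116 - 147)/(-194 - 291/2) = -31/(-679/2) = -31*(-2/679) = 62/679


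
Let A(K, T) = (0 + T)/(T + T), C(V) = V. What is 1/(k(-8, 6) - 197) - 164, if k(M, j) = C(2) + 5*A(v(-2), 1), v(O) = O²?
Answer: -63142/385 ≈ -164.01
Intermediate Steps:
A(K, T) = ½ (A(K, T) = T/((2*T)) = T*(1/(2*T)) = ½)
k(M, j) = 9/2 (k(M, j) = 2 + 5*(½) = 2 + 5/2 = 9/2)
1/(k(-8, 6) - 197) - 164 = 1/(9/2 - 197) - 164 = 1/(-385/2) - 164 = -2/385 - 164 = -63142/385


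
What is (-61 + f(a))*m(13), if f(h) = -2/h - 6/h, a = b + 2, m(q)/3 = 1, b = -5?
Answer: -175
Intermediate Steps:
m(q) = 3 (m(q) = 3*1 = 3)
a = -3 (a = -5 + 2 = -3)
f(h) = -8/h
(-61 + f(a))*m(13) = (-61 - 8/(-3))*3 = (-61 - 8*(-⅓))*3 = (-61 + 8/3)*3 = -175/3*3 = -175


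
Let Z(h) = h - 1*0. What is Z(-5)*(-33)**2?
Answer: -5445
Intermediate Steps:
Z(h) = h (Z(h) = h + 0 = h)
Z(-5)*(-33)**2 = -5*(-33)**2 = -5*1089 = -5445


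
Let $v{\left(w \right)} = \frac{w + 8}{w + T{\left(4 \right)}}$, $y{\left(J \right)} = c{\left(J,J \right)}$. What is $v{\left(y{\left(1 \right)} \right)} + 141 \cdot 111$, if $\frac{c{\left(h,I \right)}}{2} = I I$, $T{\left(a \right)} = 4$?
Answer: $\frac{46958}{3} \approx 15653.0$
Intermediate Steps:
$c{\left(h,I \right)} = 2 I^{2}$ ($c{\left(h,I \right)} = 2 I I = 2 I^{2}$)
$y{\left(J \right)} = 2 J^{2}$
$v{\left(w \right)} = \frac{8 + w}{4 + w}$ ($v{\left(w \right)} = \frac{w + 8}{w + 4} = \frac{8 + w}{4 + w}$)
$v{\left(y{\left(1 \right)} \right)} + 141 \cdot 111 = \frac{8 + 2 \cdot 1^{2}}{4 + 2 \cdot 1^{2}} + 141 \cdot 111 = \frac{8 + 2 \cdot 1}{4 + 2 \cdot 1} + 15651 = \frac{8 + 2}{4 + 2} + 15651 = \frac{1}{6} \cdot 10 + 15651 = \frac{5}{3} + 15651 = \frac{46958}{3}$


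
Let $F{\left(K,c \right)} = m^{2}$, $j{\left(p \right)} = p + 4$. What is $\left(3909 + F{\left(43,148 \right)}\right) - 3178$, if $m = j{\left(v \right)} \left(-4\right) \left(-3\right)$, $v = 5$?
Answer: $12395$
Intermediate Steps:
$j{\left(p \right)} = 4 + p$
$m = 108$ ($m = \left(4 + 5\right) \left(-4\right) \left(-3\right) = 9 \left(-4\right) \left(-3\right) = \left(-36\right) \left(-3\right) = 108$)
$F{\left(K,c \right)} = 11664$ ($F{\left(K,c \right)} = 108^{2} = 11664$)
$\left(3909 + F{\left(43,148 \right)}\right) - 3178 = \left(3909 + 11664\right) - 3178 = 15573 - 3178 = 12395$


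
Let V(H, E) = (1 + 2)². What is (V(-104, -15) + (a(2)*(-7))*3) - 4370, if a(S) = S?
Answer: -4403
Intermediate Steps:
V(H, E) = 9 (V(H, E) = 3² = 9)
(V(-104, -15) + (a(2)*(-7))*3) - 4370 = (9 + (2*(-7))*3) - 4370 = (9 - 14*3) - 4370 = (9 - 42) - 4370 = -33 - 4370 = -4403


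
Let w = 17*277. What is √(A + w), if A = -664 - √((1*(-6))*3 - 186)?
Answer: √(4045 - 2*I*√51) ≈ 63.6 - 0.1123*I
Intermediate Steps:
w = 4709
A = -664 - 2*I*√51 (A = -664 - √(-6*3 - 186) = -664 - √(-18 - 186) = -664 - √(-204) = -664 - 2*I*√51 ≈ -664.0 - 14.283*I)
√(A + w) = √((-664 - 2*I*√51) + 4709) = √(4045 - 2*I*√51)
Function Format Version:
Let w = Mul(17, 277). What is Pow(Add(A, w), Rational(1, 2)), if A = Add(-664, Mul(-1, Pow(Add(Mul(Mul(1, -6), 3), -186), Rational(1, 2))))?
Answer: Pow(Add(4045, Mul(-2, I, Pow(51, Rational(1, 2)))), Rational(1, 2)) ≈ Add(63.600, Mul(-0.1123, I))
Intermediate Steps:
w = 4709
A = Add(-664, Mul(-2, I, Pow(51, Rational(1, 2)))) (A = Add(-664, Mul(-1, Pow(Add(Mul(-6, 3), -186), Rational(1, 2)))) = Add(-664, Mul(-1, Pow(Add(-18, -186), Rational(1, 2)))) = Add(-664, Mul(-1, Pow(-204, Rational(1, 2)))) = Add(-664, Mul(-1, Mul(2, I, Pow(51, Rational(1, 2))))) = Add(-664, Mul(-2, I, Pow(51, Rational(1, 2)))) ≈ Add(-664.00, Mul(-14.283, I)))
Pow(Add(A, w), Rational(1, 2)) = Pow(Add(Add(-664, Mul(-2, I, Pow(51, Rational(1, 2)))), 4709), Rational(1, 2)) = Pow(Add(4045, Mul(-2, I, Pow(51, Rational(1, 2)))), Rational(1, 2))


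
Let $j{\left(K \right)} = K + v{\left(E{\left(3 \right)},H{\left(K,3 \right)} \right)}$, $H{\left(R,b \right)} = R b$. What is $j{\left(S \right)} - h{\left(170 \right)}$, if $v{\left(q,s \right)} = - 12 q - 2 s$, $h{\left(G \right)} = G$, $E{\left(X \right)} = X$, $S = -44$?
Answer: $14$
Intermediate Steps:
$j{\left(K \right)} = -36 - 5 K$ ($j{\left(K \right)} = K - \left(36 + 2 K 3\right) = K - \left(36 + 2 \cdot 3 K\right) = K - \left(36 + 6 K\right) = -36 - 5 K$)
$j{\left(S \right)} - h{\left(170 \right)} = \left(-36 - -220\right) - 170 = \left(-36 + 220\right) - 170 = 184 - 170 = 14$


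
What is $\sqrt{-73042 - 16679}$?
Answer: $3 i \sqrt{9969} \approx 299.53 i$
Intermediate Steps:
$\sqrt{-73042 - 16679} = \sqrt{-89721} = 3 i \sqrt{9969}$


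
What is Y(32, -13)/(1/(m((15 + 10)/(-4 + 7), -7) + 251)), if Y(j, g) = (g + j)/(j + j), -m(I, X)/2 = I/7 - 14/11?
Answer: 1102361/14784 ≈ 74.564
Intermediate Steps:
m(I, X) = 28/11 - 2*I/7 (m(I, X) = -2*(I/7 - 14/11) = -2*(-14/11 + I/7) = 28/11 - 2*I/7)
Y(j, g) = (g + j)/(2*j) (Y(j, g) = (g + j)/((2*j)) = (g + j)*(1/(2*j)) = (g + j)/(2*j))
Y(32, -13)/(1/(m((15 + 10)/(-4 + 7), -7) + 251)) = ((½)*(-13 + 32)/32)/(1/((28/11 - 2*(15 + 10)/(7*(-4 + 7))) + 251)) = ((½)*(1/32)*19)/(1/((28/11 - 50/(7*3)) + 251)) = 19/(64*(1/((28/11 - 50/(7*3)) + 251))) = 19/(64*(1/((28/11 - 2/7*25/3) + 251))) = 19/(64*(1/((28/11 - 50/21) + 251))) = 19/(64*(1/(38/231 + 251))) = 19/(64*(1/(58019/231))) = 19/(64*(231/58019)) = (19/64)*(58019/231) = 1102361/14784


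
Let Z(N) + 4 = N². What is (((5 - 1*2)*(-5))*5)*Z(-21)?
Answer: -32775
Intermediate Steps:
Z(N) = -4 + N²
(((5 - 1*2)*(-5))*5)*Z(-21) = (((5 - 1*2)*(-5))*5)*(-4 + (-21)²) = (((5 - 2)*(-5))*5)*(-4 + 441) = ((3*(-5))*5)*437 = -15*5*437 = -75*437 = -32775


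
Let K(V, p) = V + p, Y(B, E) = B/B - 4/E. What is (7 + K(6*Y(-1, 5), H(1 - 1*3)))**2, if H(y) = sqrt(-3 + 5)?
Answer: 1731/25 + 82*sqrt(2)/5 ≈ 92.433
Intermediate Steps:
Y(B, E) = 1 - 4/E
H(y) = sqrt(2)
(7 + K(6*Y(-1, 5), H(1 - 1*3)))**2 = (7 + (6*((-4 + 5)/5) + sqrt(2)))**2 = (7 + (6*((1/5)*1) + sqrt(2)))**2 = (7 + (6*(1/5) + sqrt(2)))**2 = (7 + (6/5 + sqrt(2)))**2 = (41/5 + sqrt(2))**2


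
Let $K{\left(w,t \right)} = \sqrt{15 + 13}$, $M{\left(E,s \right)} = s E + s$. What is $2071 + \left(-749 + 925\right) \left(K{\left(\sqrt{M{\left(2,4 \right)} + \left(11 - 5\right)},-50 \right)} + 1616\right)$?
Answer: $286487 + 352 \sqrt{7} \approx 2.8742 \cdot 10^{5}$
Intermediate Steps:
$M{\left(E,s \right)} = s + E s$ ($M{\left(E,s \right)} = E s + s = s + E s$)
$K{\left(w,t \right)} = 2 \sqrt{7}$ ($K{\left(w,t \right)} = \sqrt{28} = 2 \sqrt{7}$)
$2071 + \left(-749 + 925\right) \left(K{\left(\sqrt{M{\left(2,4 \right)} + \left(11 - 5\right)},-50 \right)} + 1616\right) = 2071 + \left(-749 + 925\right) \left(2 \sqrt{7} + 1616\right) = 2071 + 176 \left(1616 + 2 \sqrt{7}\right) = 2071 + \left(284416 + 352 \sqrt{7}\right) = 286487 + 352 \sqrt{7}$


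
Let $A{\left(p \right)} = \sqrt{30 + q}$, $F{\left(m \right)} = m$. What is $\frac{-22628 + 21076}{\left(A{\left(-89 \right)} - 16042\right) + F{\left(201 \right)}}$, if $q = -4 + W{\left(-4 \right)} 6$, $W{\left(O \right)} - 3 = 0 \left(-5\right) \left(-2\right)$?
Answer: $\frac{24585232}{250937237} + \frac{3104 \sqrt{11}}{250937237} \approx 0.098015$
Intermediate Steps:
$W{\left(O \right)} = 3$ ($W{\left(O \right)} = 3 + 0 \left(-5\right) \left(-2\right) = 3 + 0 \left(-2\right) = 3 + 0 = 3$)
$q = 14$ ($q = -4 + 3 \cdot 6 = -4 + 18 = 14$)
$A{\left(p \right)} = 2 \sqrt{11}$ ($A{\left(p \right)} = \sqrt{30 + 14} = \sqrt{44} = 2 \sqrt{11}$)
$\frac{-22628 + 21076}{\left(A{\left(-89 \right)} - 16042\right) + F{\left(201 \right)}} = \frac{-22628 + 21076}{\left(2 \sqrt{11} - 16042\right) + 201} = - \frac{1552}{\left(-16042 + 2 \sqrt{11}\right) + 201} = - \frac{1552}{-15841 + 2 \sqrt{11}}$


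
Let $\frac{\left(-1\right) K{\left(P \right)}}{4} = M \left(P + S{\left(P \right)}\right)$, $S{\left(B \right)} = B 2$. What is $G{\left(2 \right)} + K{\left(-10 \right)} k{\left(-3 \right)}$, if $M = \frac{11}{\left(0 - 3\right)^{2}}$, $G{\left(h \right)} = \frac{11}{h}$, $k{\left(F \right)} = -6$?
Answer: $- \frac{1749}{2} \approx -874.5$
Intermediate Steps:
$S{\left(B \right)} = 2 B$
$M = \frac{11}{9}$ ($M = \frac{11}{\left(-3\right)^{2}} = \frac{11}{9} \approx 1.2222$)
$K{\left(P \right)} = - \frac{44 P}{3}$ ($K{\left(P \right)} = - 4 \frac{11 \left(P + 2 P\right)}{9} = - 4 \frac{11 \cdot 3 P}{9} = - 4 \frac{11 P}{3} = - \frac{44 P}{3}$)
$G{\left(2 \right)} + K{\left(-10 \right)} k{\left(-3 \right)} = \frac{11}{2} + \left(- \frac{44}{3}\right) \left(-10\right) \left(-6\right) = 11 \cdot \frac{1}{2} + \frac{440}{3} \left(-6\right) = \frac{11}{2} - 880 = - \frac{1749}{2}$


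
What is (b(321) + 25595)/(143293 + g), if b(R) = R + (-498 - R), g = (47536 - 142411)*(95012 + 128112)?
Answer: -25097/21168746207 ≈ -1.1856e-6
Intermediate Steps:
g = -21168889500 (g = -94875*223124 = -21168889500)
b(R) = -498
(b(321) + 25595)/(143293 + g) = (-498 + 25595)/(143293 - 21168889500) = 25097/(-21168746207) = 25097*(-1/21168746207) = -25097/21168746207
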